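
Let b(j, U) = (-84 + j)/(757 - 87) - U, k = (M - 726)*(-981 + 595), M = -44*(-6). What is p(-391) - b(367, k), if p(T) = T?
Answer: 119220187/670 ≈ 1.7794e+5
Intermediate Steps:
M = 264
k = 178332 (k = (264 - 726)*(-981 + 595) = -462*(-386) = 178332)
b(j, U) = -42/335 - U + j/670 (b(j, U) = (-84 + j)/670 - U = (-84 + j)*(1/670) - U = (-42/335 + j/670) - U = -42/335 - U + j/670)
p(-391) - b(367, k) = -391 - (-42/335 - 1*178332 + (1/670)*367) = -391 - (-42/335 - 178332 + 367/670) = -391 - 1*(-119482157/670) = -391 + 119482157/670 = 119220187/670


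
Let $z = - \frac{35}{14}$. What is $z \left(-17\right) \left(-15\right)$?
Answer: $- \frac{1275}{2} \approx -637.5$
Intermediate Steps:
$z = - \frac{5}{2}$ ($z = \left(-35\right) \frac{1}{14} = - \frac{5}{2} \approx -2.5$)
$z \left(-17\right) \left(-15\right) = \left(- \frac{5}{2}\right) \left(-17\right) \left(-15\right) = \frac{85}{2} \left(-15\right) = - \frac{1275}{2}$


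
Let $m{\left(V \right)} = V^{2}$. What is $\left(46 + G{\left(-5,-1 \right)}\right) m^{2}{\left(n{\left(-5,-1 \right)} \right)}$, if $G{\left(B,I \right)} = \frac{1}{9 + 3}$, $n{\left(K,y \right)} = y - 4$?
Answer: $\frac{345625}{12} \approx 28802.0$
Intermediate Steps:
$n{\left(K,y \right)} = -4 + y$
$G{\left(B,I \right)} = \frac{1}{12}$
$\left(46 + G{\left(-5,-1 \right)}\right) m^{2}{\left(n{\left(-5,-1 \right)} \right)} = \left(46 + \frac{1}{12}\right) \left(\left(-4 - 1\right)^{2}\right)^{2} = \frac{553 \left(\left(-5\right)^{2}\right)^{2}}{12} = \frac{553 \cdot 25^{2}}{12} = \frac{553}{12} \cdot 625 = \frac{345625}{12}$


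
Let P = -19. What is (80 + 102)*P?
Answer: -3458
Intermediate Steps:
(80 + 102)*P = (80 + 102)*(-19) = 182*(-19) = -3458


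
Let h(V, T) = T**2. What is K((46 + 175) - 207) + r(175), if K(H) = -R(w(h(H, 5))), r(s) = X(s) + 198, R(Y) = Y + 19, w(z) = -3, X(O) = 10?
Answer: 192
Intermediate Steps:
R(Y) = 19 + Y
r(s) = 208 (r(s) = 10 + 198 = 208)
K(H) = -16 (K(H) = -(19 - 3) = -1*16 = -16)
K((46 + 175) - 207) + r(175) = -16 + 208 = 192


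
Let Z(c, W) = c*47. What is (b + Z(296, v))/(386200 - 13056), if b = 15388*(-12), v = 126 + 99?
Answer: -21343/46643 ≈ -0.45758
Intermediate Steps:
v = 225
b = -184656
Z(c, W) = 47*c
(b + Z(296, v))/(386200 - 13056) = (-184656 + 47*296)/(386200 - 13056) = (-184656 + 13912)/373144 = -170744*1/373144 = -21343/46643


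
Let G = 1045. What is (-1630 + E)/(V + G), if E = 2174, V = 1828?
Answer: 32/169 ≈ 0.18935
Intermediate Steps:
(-1630 + E)/(V + G) = (-1630 + 2174)/(1828 + 1045) = 544/2873 = 544*(1/2873) = 32/169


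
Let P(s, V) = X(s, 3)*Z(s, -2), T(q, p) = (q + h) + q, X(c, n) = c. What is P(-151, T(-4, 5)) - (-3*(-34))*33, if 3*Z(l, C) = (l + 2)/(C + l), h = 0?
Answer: -1567493/459 ≈ -3415.0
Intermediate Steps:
Z(l, C) = (2 + l)/(3*(C + l)) (Z(l, C) = ((l + 2)/(C + l))/3 = ((2 + l)/(C + l))/3 = (2 + l)/(3*(C + l)))
T(q, p) = 2*q (T(q, p) = (q + 0) + q = q + q = 2*q)
P(s, V) = s*(2 + s)/(3*(-2 + s)) (P(s, V) = s*((2 + s)/(3*(-2 + s))) = s*(2 + s)/(3*(-2 + s)))
P(-151, T(-4, 5)) - (-3*(-34))*33 = (1/3)*(-151)*(2 - 151)/(-2 - 151) - (-3*(-34))*33 = (1/3)*(-151)*(-149)/(-153) - 102*33 = (1/3)*(-151)*(-1/153)*(-149) - 1*3366 = -22499/459 - 3366 = -1567493/459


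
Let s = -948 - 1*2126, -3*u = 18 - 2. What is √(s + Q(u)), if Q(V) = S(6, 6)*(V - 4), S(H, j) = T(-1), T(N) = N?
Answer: I*√27582/3 ≈ 55.359*I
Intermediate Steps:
S(H, j) = -1
u = -16/3 (u = -(18 - 2)/3 = -⅓*16 = -16/3 ≈ -5.3333)
Q(V) = 4 - V (Q(V) = -(V - 4) = -(-4 + V) = 4 - V)
s = -3074 (s = -948 - 2126 = -3074)
√(s + Q(u)) = √(-3074 + (4 - 1*(-16/3))) = √(-3074 + (4 + 16/3)) = √(-3074 + 28/3) = √(-9194/3) = I*√27582/3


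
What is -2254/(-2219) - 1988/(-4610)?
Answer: 1057308/730685 ≈ 1.4470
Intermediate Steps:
-2254/(-2219) - 1988/(-4610) = -2254*(-1/2219) - 1988*(-1/4610) = 322/317 + 994/2305 = 1057308/730685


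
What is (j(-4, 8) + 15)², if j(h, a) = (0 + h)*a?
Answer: 289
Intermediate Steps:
j(h, a) = a*h (j(h, a) = h*a = a*h)
(j(-4, 8) + 15)² = (8*(-4) + 15)² = (-32 + 15)² = (-17)² = 289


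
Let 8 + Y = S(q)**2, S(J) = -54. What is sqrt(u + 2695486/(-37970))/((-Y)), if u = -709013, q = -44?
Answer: -I*sqrt(63893825504695)/27604190 ≈ -0.28957*I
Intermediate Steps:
Y = 2908 (Y = -8 + (-54)**2 = -8 + 2916 = 2908)
sqrt(u + 2695486/(-37970))/((-Y)) = sqrt(-709013 + 2695486/(-37970))/((-1*2908)) = sqrt(-709013 + 2695486*(-1/37970))/(-2908) = sqrt(-709013 - 1347743/18985)*(-1/2908) = sqrt(-13461959548/18985)*(-1/2908) = (2*I*sqrt(63893825504695)/18985)*(-1/2908) = -I*sqrt(63893825504695)/27604190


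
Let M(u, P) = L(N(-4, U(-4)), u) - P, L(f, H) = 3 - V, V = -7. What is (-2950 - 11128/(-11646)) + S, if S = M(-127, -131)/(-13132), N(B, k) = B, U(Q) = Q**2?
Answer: -225507280795/76467636 ≈ -2949.1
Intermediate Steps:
L(f, H) = 10 (L(f, H) = 3 - 1*(-7) = 3 + 7 = 10)
M(u, P) = 10 - P
S = -141/13132 (S = (10 - 1*(-131))/(-13132) = (10 + 131)*(-1/13132) = 141*(-1/13132) = -141/13132 ≈ -0.010737)
(-2950 - 11128/(-11646)) + S = (-2950 - 11128/(-11646)) - 141/13132 = (-2950 - 11128*(-1/11646)) - 141/13132 = (-2950 + 5564/5823) - 141/13132 = -17172286/5823 - 141/13132 = -225507280795/76467636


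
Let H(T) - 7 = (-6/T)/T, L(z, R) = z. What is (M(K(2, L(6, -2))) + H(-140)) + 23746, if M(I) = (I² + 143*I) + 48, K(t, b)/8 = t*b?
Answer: 458100997/9800 ≈ 46745.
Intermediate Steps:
K(t, b) = 8*b*t (K(t, b) = 8*(t*b) = 8*(b*t) = 8*b*t)
M(I) = 48 + I² + 143*I
H(T) = 7 - 6/T² (H(T) = 7 + (-6/T)/T = 7 - 6/T²)
(M(K(2, L(6, -2))) + H(-140)) + 23746 = ((48 + (8*6*2)² + 143*(8*6*2)) + (7 - 6/(-140)²)) + 23746 = ((48 + 96² + 143*96) + (7 - 6*1/19600)) + 23746 = ((48 + 9216 + 13728) + (7 - 3/9800)) + 23746 = (22992 + 68597/9800) + 23746 = 225390197/9800 + 23746 = 458100997/9800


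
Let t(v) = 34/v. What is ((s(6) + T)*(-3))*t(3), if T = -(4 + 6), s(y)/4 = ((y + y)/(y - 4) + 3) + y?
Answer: -1700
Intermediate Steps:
s(y) = 12 + 4*y + 8*y/(-4 + y) (s(y) = 4*(((y + y)/(y - 4) + 3) + y) = 4*(((2*y)/(-4 + y) + 3) + y) = 4*((2*y/(-4 + y) + 3) + y) = 4*((3 + 2*y/(-4 + y)) + y) = 4*(3 + y + 2*y/(-4 + y)) = 12 + 4*y + 8*y/(-4 + y))
T = -10 (T = -1*10 = -10)
((s(6) + T)*(-3))*t(3) = ((4*(-12 + 6 + 6²)/(-4 + 6) - 10)*(-3))*(34/3) = ((4*(-12 + 6 + 36)/2 - 10)*(-3))*(34*(⅓)) = ((4*(½)*30 - 10)*(-3))*(34/3) = ((60 - 10)*(-3))*(34/3) = (50*(-3))*(34/3) = -150*34/3 = -1700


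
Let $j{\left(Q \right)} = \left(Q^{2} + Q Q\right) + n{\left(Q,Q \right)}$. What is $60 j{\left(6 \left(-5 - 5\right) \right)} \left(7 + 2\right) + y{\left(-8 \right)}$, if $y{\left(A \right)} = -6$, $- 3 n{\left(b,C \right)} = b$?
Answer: $3898794$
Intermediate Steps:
$n{\left(b,C \right)} = - \frac{b}{3}$
$j{\left(Q \right)} = 2 Q^{2} - \frac{Q}{3}$ ($j{\left(Q \right)} = \left(Q^{2} + Q Q\right) - \frac{Q}{3} = \left(Q^{2} + Q^{2}\right) - \frac{Q}{3} = 2 Q^{2} - \frac{Q}{3}$)
$60 j{\left(6 \left(-5 - 5\right) \right)} \left(7 + 2\right) + y{\left(-8 \right)} = 60 \frac{6 \left(-5 - 5\right) \left(-1 + 6 \cdot 6 \left(-5 - 5\right)\right)}{3} \left(7 + 2\right) - 6 = 60 \frac{6 \left(-10\right) \left(-1 + 6 \cdot 6 \left(-10\right)\right)}{3} \cdot 9 - 6 = 60 \cdot \frac{1}{3} \left(-60\right) \left(-1 + 6 \left(-60\right)\right) 9 - 6 = 60 \cdot \frac{1}{3} \left(-60\right) \left(-1 - 360\right) 9 - 6 = 60 \cdot \frac{1}{3} \left(-60\right) \left(-361\right) 9 - 6 = 60 \cdot 7220 \cdot 9 - 6 = 60 \cdot 64980 - 6 = 3898800 - 6 = 3898794$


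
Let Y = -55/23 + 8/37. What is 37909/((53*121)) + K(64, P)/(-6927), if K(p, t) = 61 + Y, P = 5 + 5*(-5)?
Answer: 223147857413/37803846201 ≈ 5.9028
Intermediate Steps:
P = -20 (P = 5 - 25 = -20)
Y = -1851/851 (Y = -55*1/23 + 8*(1/37) = -55/23 + 8/37 = -1851/851 ≈ -2.1751)
K(p, t) = 50060/851 (K(p, t) = 61 - 1851/851 = 50060/851)
37909/((53*121)) + K(64, P)/(-6927) = 37909/((53*121)) + (50060/851)/(-6927) = 37909/6413 + (50060/851)*(-1/6927) = 37909*(1/6413) - 50060/5894877 = 37909/6413 - 50060/5894877 = 223147857413/37803846201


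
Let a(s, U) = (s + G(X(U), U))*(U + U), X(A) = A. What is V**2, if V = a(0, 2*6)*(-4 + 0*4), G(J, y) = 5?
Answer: 230400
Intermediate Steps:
a(s, U) = 2*U*(5 + s) (a(s, U) = (s + 5)*(U + U) = (5 + s)*(2*U) = 2*U*(5 + s))
V = -480 (V = (2*(2*6)*(5 + 0))*(-4 + 0*4) = (2*12*5)*(-4 + 0) = 120*(-4) = -480)
V**2 = (-480)**2 = 230400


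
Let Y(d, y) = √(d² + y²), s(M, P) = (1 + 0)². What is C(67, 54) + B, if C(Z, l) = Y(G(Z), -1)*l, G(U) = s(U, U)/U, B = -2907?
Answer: -2907 + 54*√4490/67 ≈ -2853.0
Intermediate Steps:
s(M, P) = 1 (s(M, P) = 1² = 1)
G(U) = 1/U
C(Z, l) = l*√(1 + Z⁻²) (C(Z, l) = √((1/Z)² + (-1)²)*l = √(Z⁻² + 1)*l = √(1 + Z⁻²)*l = l*√(1 + Z⁻²))
C(67, 54) + B = 54*√(1 + 67⁻²) - 2907 = 54*√(1 + 1/4489) - 2907 = 54*√(4490/4489) - 2907 = 54*(√4490/67) - 2907 = 54*√4490/67 - 2907 = -2907 + 54*√4490/67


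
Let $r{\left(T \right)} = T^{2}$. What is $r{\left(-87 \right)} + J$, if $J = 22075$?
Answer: $29644$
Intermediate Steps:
$r{\left(-87 \right)} + J = \left(-87\right)^{2} + 22075 = 7569 + 22075 = 29644$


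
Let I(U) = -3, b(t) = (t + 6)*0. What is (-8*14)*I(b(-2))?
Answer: 336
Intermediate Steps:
b(t) = 0 (b(t) = (6 + t)*0 = 0)
(-8*14)*I(b(-2)) = -8*14*(-3) = -112*(-3) = 336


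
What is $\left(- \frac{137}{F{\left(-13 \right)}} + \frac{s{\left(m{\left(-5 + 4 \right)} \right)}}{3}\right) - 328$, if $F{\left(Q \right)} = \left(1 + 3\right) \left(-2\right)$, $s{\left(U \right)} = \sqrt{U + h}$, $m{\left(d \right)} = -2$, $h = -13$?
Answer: $- \frac{2487}{8} + \frac{i \sqrt{15}}{3} \approx -310.88 + 1.291 i$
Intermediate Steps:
$s{\left(U \right)} = \sqrt{-13 + U}$ ($s{\left(U \right)} = \sqrt{U - 13} = \sqrt{-13 + U}$)
$F{\left(Q \right)} = -8$ ($F{\left(Q \right)} = 4 \left(-2\right) = -8$)
$\left(- \frac{137}{F{\left(-13 \right)}} + \frac{s{\left(m{\left(-5 + 4 \right)} \right)}}{3}\right) - 328 = \left(- \frac{137}{-8} + \frac{\sqrt{-13 - 2}}{3}\right) - 328 = \left(\left(-137\right) \left(- \frac{1}{8}\right) + \sqrt{-15} \cdot \frac{1}{3}\right) - 328 = \left(\frac{137}{8} + i \sqrt{15} \cdot \frac{1}{3}\right) - 328 = \left(\frac{137}{8} + \frac{i \sqrt{15}}{3}\right) - 328 = - \frac{2487}{8} + \frac{i \sqrt{15}}{3}$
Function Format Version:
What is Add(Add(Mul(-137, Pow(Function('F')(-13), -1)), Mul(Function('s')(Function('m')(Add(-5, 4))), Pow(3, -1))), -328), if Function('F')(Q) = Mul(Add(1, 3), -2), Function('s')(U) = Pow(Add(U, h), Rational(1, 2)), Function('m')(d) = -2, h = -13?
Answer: Add(Rational(-2487, 8), Mul(Rational(1, 3), I, Pow(15, Rational(1, 2)))) ≈ Add(-310.88, Mul(1.2910, I))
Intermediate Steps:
Function('s')(U) = Pow(Add(-13, U), Rational(1, 2)) (Function('s')(U) = Pow(Add(U, -13), Rational(1, 2)) = Pow(Add(-13, U), Rational(1, 2)))
Function('F')(Q) = -8 (Function('F')(Q) = Mul(4, -2) = -8)
Add(Add(Mul(-137, Pow(Function('F')(-13), -1)), Mul(Function('s')(Function('m')(Add(-5, 4))), Pow(3, -1))), -328) = Add(Add(Mul(-137, Pow(-8, -1)), Mul(Pow(Add(-13, -2), Rational(1, 2)), Pow(3, -1))), -328) = Add(Add(Mul(-137, Rational(-1, 8)), Mul(Pow(-15, Rational(1, 2)), Rational(1, 3))), -328) = Add(Add(Rational(137, 8), Mul(Mul(I, Pow(15, Rational(1, 2))), Rational(1, 3))), -328) = Add(Add(Rational(137, 8), Mul(Rational(1, 3), I, Pow(15, Rational(1, 2)))), -328) = Add(Rational(-2487, 8), Mul(Rational(1, 3), I, Pow(15, Rational(1, 2))))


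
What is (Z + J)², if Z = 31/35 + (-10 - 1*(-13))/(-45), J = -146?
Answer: 232379536/11025 ≈ 21078.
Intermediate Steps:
Z = 86/105 (Z = 31*(1/35) + (-10 + 13)*(-1/45) = 31/35 + 3*(-1/45) = 31/35 - 1/15 = 86/105 ≈ 0.81905)
(Z + J)² = (86/105 - 146)² = (-15244/105)² = 232379536/11025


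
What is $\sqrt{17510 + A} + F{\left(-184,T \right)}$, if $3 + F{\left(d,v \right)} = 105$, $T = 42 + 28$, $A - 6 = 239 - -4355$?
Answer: $102 + \sqrt{22110} \approx 250.69$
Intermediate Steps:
$A = 4600$ ($A = 6 + \left(239 - -4355\right) = 6 + \left(239 + 4355\right) = 6 + 4594 = 4600$)
$T = 70$
$F{\left(d,v \right)} = 102$ ($F{\left(d,v \right)} = -3 + 105 = 102$)
$\sqrt{17510 + A} + F{\left(-184,T \right)} = \sqrt{17510 + 4600} + 102 = \sqrt{22110} + 102 = 102 + \sqrt{22110}$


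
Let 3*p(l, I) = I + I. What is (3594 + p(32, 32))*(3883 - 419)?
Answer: 37570544/3 ≈ 1.2524e+7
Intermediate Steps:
p(l, I) = 2*I/3 (p(l, I) = (I + I)/3 = (2*I)/3 = 2*I/3)
(3594 + p(32, 32))*(3883 - 419) = (3594 + (2/3)*32)*(3883 - 419) = (3594 + 64/3)*3464 = (10846/3)*3464 = 37570544/3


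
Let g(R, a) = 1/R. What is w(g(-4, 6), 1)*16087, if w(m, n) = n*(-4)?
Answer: -64348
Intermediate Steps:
w(m, n) = -4*n
w(g(-4, 6), 1)*16087 = -4*1*16087 = -4*16087 = -64348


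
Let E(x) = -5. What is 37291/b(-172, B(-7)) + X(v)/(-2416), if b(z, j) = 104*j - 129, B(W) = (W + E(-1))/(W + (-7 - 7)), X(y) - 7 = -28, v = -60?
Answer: -630655165/1176592 ≈ -536.00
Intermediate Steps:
X(y) = -21 (X(y) = 7 - 28 = -21)
B(W) = (-5 + W)/(-14 + W) (B(W) = (W - 5)/(W + (-7 - 7)) = (-5 + W)/(W - 14) = (-5 + W)/(-14 + W))
b(z, j) = -129 + 104*j
37291/b(-172, B(-7)) + X(v)/(-2416) = 37291/(-129 + 104*((-5 - 7)/(-14 - 7))) - 21/(-2416) = 37291/(-129 + 104*(-12/(-21))) - 21*(-1/2416) = 37291/(-129 + 104*(-1/21*(-12))) + 21/2416 = 37291/(-129 + 104*(4/7)) + 21/2416 = 37291/(-129 + 416/7) + 21/2416 = 37291/(-487/7) + 21/2416 = 37291*(-7/487) + 21/2416 = -261037/487 + 21/2416 = -630655165/1176592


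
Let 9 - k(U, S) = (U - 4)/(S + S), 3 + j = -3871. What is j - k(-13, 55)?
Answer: -427147/110 ≈ -3883.2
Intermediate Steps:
j = -3874 (j = -3 - 3871 = -3874)
k(U, S) = 9 - (-4 + U)/(2*S) (k(U, S) = 9 - (U - 4)/(S + S) = 9 - (-4 + U)/(2*S))
j - k(-13, 55) = -3874 - (4 - 1*(-13) + 18*55)/(2*55) = -3874 - (4 + 13 + 990)/(2*55) = -3874 - 1007/(2*55) = -3874 - 1*1007/110 = -3874 - 1007/110 = -427147/110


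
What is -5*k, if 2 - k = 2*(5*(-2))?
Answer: -110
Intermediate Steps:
k = 22 (k = 2 - 2*5*(-2) = 2 - 2*(-10) = 2 - 1*(-20) = 2 + 20 = 22)
-5*k = -5*22 = -110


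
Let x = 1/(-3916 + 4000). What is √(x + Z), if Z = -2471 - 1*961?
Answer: I*√6054027/42 ≈ 58.583*I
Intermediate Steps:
x = 1/84 ≈ 0.011905
Z = -3432 (Z = -2471 - 961 = -3432)
√(x + Z) = √(1/84 - 3432) = √(-288287/84) = I*√6054027/42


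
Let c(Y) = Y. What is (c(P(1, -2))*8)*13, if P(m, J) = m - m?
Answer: 0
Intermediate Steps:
P(m, J) = 0
(c(P(1, -2))*8)*13 = (0*8)*13 = 0*13 = 0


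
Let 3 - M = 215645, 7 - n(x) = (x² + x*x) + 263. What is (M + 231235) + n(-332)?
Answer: -205111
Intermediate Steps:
n(x) = -256 - 2*x² (n(x) = 7 - ((x² + x*x) + 263) = 7 - ((x² + x²) + 263) = 7 - (2*x² + 263) = 7 - (263 + 2*x²) = 7 + (-263 - 2*x²) = -256 - 2*x²)
M = -215642 (M = 3 - 1*215645 = 3 - 215645 = -215642)
(M + 231235) + n(-332) = (-215642 + 231235) + (-256 - 2*(-332)²) = 15593 + (-256 - 2*110224) = 15593 + (-256 - 220448) = 15593 - 220704 = -205111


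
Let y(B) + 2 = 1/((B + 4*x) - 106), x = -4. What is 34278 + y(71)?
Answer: 1748075/51 ≈ 34276.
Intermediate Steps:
y(B) = -2 + 1/(-122 + B) (y(B) = -2 + 1/((B + 4*(-4)) - 106) = -2 + 1/((B - 16) - 106) = -2 + 1/((-16 + B) - 106) = -2 + 1/(-122 + B))
34278 + y(71) = 34278 + (245 - 2*71)/(-122 + 71) = 34278 + (245 - 142)/(-51) = 34278 - 1/51*103 = 34278 - 103/51 = 1748075/51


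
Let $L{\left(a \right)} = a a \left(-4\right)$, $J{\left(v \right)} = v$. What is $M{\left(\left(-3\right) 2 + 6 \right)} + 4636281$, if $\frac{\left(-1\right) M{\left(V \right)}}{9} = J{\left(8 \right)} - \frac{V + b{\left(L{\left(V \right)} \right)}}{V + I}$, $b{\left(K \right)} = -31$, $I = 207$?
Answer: $\frac{106632776}{23} \approx 4.6362 \cdot 10^{6}$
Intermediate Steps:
$L{\left(a \right)} = - 4 a^{2}$ ($L{\left(a \right)} = a^{2} \left(-4\right) = - 4 a^{2}$)
$M{\left(V \right)} = -72 + \frac{9 \left(-31 + V\right)}{207 + V}$ ($M{\left(V \right)} = - 9 \left(8 - \frac{V - 31}{V + 207}\right) = - 9 \left(8 - \frac{-31 + V}{207 + V}\right) = -72 + \frac{9 \left(-31 + V\right)}{207 + V}$)
$M{\left(\left(-3\right) 2 + 6 \right)} + 4636281 = \frac{63 \left(-241 - \left(\left(-3\right) 2 + 6\right)\right)}{207 + \left(\left(-3\right) 2 + 6\right)} + 4636281 = \frac{63 \left(-241 - \left(-6 + 6\right)\right)}{207 + \left(-6 + 6\right)} + 4636281 = \frac{63 \left(-241 - 0\right)}{207 + 0} + 4636281 = \frac{63 \left(-241 + 0\right)}{207} + 4636281 = 63 \cdot \frac{1}{207} \left(-241\right) + 4636281 = - \frac{1687}{23} + 4636281 = \frac{106632776}{23}$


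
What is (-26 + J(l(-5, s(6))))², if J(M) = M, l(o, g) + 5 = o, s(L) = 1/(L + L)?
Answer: 1296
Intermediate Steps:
s(L) = 1/(2*L)
l(o, g) = -5 + o
(-26 + J(l(-5, s(6))))² = (-26 + (-5 - 5))² = (-26 - 10)² = (-36)² = 1296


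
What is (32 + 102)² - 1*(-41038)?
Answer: 58994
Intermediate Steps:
(32 + 102)² - 1*(-41038) = 134² + 41038 = 17956 + 41038 = 58994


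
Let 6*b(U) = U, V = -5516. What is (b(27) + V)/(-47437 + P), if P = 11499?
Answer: 73/476 ≈ 0.15336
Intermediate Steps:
b(U) = U/6
(b(27) + V)/(-47437 + P) = ((1/6)*27 - 5516)/(-47437 + 11499) = (9/2 - 5516)/(-35938) = -11023/2*(-1/35938) = 73/476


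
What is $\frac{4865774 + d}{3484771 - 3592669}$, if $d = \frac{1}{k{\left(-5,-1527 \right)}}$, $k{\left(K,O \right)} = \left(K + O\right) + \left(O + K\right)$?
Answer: $- \frac{14908731535}{330599472} \approx -45.096$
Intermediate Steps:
$k{\left(K,O \right)} = 2 K + 2 O$ ($k{\left(K,O \right)} = \left(K + O\right) + \left(K + O\right) = 2 K + 2 O$)
$d = - \frac{1}{3064}$ ($d = \frac{1}{2 \left(-5\right) + 2 \left(-1527\right)} = \frac{1}{-10 - 3054} = \frac{1}{-3064} = - \frac{1}{3064} \approx -0.00032637$)
$\frac{4865774 + d}{3484771 - 3592669} = \frac{4865774 - \frac{1}{3064}}{3484771 - 3592669} = \frac{14908731535}{3064 \left(-107898\right)} = \frac{14908731535}{3064} \left(- \frac{1}{107898}\right) = - \frac{14908731535}{330599472}$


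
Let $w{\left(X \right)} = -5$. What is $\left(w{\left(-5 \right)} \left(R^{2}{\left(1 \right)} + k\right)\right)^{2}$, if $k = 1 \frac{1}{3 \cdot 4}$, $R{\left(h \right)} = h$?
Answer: $\frac{4225}{144} \approx 29.34$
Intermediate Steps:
$k = \frac{1}{12}$ ($k = 1 \cdot \frac{1}{12} = \frac{1}{12} \approx 0.083333$)
$\left(w{\left(-5 \right)} \left(R^{2}{\left(1 \right)} + k\right)\right)^{2} = \left(- 5 \left(1^{2} + \frac{1}{12}\right)\right)^{2} = \left(- 5 \left(1 + \frac{1}{12}\right)\right)^{2} = \left(\left(-5\right) \frac{13}{12}\right)^{2} = \left(- \frac{65}{12}\right)^{2} = \frac{4225}{144}$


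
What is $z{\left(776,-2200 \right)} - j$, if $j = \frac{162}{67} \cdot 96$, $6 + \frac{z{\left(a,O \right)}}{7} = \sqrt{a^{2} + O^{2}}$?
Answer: $- \frac{18366}{67} + 56 \sqrt{85034} \approx 16056.0$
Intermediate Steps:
$z{\left(a,O \right)} = -42 + 7 \sqrt{O^{2} + a^{2}}$ ($z{\left(a,O \right)} = -42 + 7 \sqrt{a^{2} + O^{2}} = -42 + 7 \sqrt{O^{2} + a^{2}}$)
$j = \frac{15552}{67}$ ($j = 162 \cdot \frac{1}{67} \cdot 96 = \frac{162}{67} \cdot 96 = \frac{15552}{67} \approx 232.12$)
$z{\left(776,-2200 \right)} - j = \left(-42 + 7 \sqrt{\left(-2200\right)^{2} + 776^{2}}\right) - \frac{15552}{67} = \left(-42 + 7 \sqrt{4840000 + 602176}\right) - \frac{15552}{67} = \left(-42 + 7 \sqrt{5442176}\right) - \frac{15552}{67} = \left(-42 + 7 \cdot 8 \sqrt{85034}\right) - \frac{15552}{67} = \left(-42 + 56 \sqrt{85034}\right) - \frac{15552}{67} = - \frac{18366}{67} + 56 \sqrt{85034}$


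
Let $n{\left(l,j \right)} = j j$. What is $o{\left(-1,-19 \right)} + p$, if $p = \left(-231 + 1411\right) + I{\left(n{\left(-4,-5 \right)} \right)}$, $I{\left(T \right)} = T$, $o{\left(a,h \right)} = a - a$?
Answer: $1205$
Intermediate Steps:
$o{\left(a,h \right)} = 0$
$n{\left(l,j \right)} = j^{2}$
$p = 1205$ ($p = \left(-231 + 1411\right) + \left(-5\right)^{2} = 1180 + 25 = 1205$)
$o{\left(-1,-19 \right)} + p = 0 + 1205 = 1205$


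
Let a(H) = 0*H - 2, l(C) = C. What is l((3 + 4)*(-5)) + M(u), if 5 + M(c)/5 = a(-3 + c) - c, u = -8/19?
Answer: -1290/19 ≈ -67.895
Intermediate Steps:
u = -8/19 (u = -8*1/19 = -8/19 ≈ -0.42105)
a(H) = -2 (a(H) = 0 - 2 = -2)
M(c) = -35 - 5*c (M(c) = -25 + 5*(-2 - c) = -25 + (-10 - 5*c) = -35 - 5*c)
l((3 + 4)*(-5)) + M(u) = (3 + 4)*(-5) + (-35 - 5*(-8/19)) = 7*(-5) + (-35 + 40/19) = -35 - 625/19 = -1290/19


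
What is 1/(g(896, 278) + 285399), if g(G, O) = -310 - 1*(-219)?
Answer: 1/285308 ≈ 3.5050e-6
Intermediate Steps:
g(G, O) = -91 (g(G, O) = -310 + 219 = -91)
1/(g(896, 278) + 285399) = 1/(-91 + 285399) = 1/285308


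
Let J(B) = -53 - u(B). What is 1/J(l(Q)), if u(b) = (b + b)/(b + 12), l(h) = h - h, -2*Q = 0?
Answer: -1/53 ≈ -0.018868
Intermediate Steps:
Q = 0 (Q = -½*0 = 0)
l(h) = 0
u(b) = 2*b/(12 + b) (u(b) = (2*b)/(12 + b) = 2*b/(12 + b))
J(B) = -53 - 2*B/(12 + B)
1/J(l(Q)) = 1/((-636 - 55*0)/(12 + 0)) = 1/((-636 + 0)/12) = 1/((1/12)*(-636)) = 1/(-53) = -1/53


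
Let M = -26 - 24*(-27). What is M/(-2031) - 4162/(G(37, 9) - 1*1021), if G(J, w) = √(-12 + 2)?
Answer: 7982130940/2117217981 + 4162*I*√10/1042451 ≈ 3.7701 + 0.012625*I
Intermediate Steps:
G(J, w) = I*√10 (G(J, w) = √(-10) = I*√10)
M = 622 (M = -26 + 648 = 622)
M/(-2031) - 4162/(G(37, 9) - 1*1021) = 622/(-2031) - 4162/(I*√10 - 1*1021) = 622*(-1/2031) - 4162/(I*√10 - 1021) = -622/2031 - 4162/(-1021 + I*√10)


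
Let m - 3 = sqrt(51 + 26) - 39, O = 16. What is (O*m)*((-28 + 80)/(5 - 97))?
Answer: 7488/23 - 208*sqrt(77)/23 ≈ 246.21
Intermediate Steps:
m = -36 + sqrt(77) (m = 3 + (sqrt(51 + 26) - 39) = 3 + (sqrt(77) - 39) = 3 + (-39 + sqrt(77)) = -36 + sqrt(77) ≈ -27.225)
(O*m)*((-28 + 80)/(5 - 97)) = (16*(-36 + sqrt(77)))*((-28 + 80)/(5 - 97)) = (-576 + 16*sqrt(77))*(52/(-92)) = (-576 + 16*sqrt(77))*(52*(-1/92)) = (-576 + 16*sqrt(77))*(-13/23) = 7488/23 - 208*sqrt(77)/23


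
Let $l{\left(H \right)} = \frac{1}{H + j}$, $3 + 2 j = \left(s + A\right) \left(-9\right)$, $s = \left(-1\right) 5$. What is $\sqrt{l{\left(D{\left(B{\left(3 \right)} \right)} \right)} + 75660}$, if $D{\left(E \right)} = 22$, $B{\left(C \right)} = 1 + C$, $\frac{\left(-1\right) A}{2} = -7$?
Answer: $\frac{\sqrt{7565995}}{10} \approx 275.06$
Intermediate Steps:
$A = 14$ ($A = \left(-2\right) \left(-7\right) = 14$)
$s = -5$
$j = -42$ ($j = - \frac{3}{2} + \frac{\left(-5 + 14\right) \left(-9\right)}{2} = - \frac{3}{2} + \frac{9 \left(-9\right)}{2} = - \frac{3}{2} + \frac{1}{2} \left(-81\right) = - \frac{3}{2} - \frac{81}{2} = -42$)
$l{\left(H \right)} = \frac{1}{-42 + H}$ ($l{\left(H \right)} = \frac{1}{H - 42} = \frac{1}{-42 + H}$)
$\sqrt{l{\left(D{\left(B{\left(3 \right)} \right)} \right)} + 75660} = \sqrt{\frac{1}{-42 + 22} + 75660} = \sqrt{\frac{1}{-20} + 75660} = \sqrt{- \frac{1}{20} + 75660} = \sqrt{\frac{1513199}{20}} = \frac{\sqrt{7565995}}{10}$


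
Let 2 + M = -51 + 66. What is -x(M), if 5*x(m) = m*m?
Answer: -169/5 ≈ -33.800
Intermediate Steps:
M = 13 (M = -2 + (-51 + 66) = -2 + 15 = 13)
x(m) = m**2/5 (x(m) = (m*m)/5 = m**2/5)
-x(M) = -13**2/5 = -169/5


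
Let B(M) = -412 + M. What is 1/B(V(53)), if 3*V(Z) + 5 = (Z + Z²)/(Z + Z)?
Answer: -3/1214 ≈ -0.0024712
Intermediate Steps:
V(Z) = -5/3 + (Z + Z²)/(6*Z) (V(Z) = -5/3 + ((Z + Z²)/(Z + Z))/3 = -5/3 + ((Z + Z²)/((2*Z)))/3 = -5/3 + ((Z + Z²)*(1/(2*Z)))/3 = -5/3 + ((Z + Z²)/(2*Z))/3 = -5/3 + (Z + Z²)/(6*Z))
1/B(V(53)) = 1/(-412 + (-3/2 + (⅙)*53)) = 1/(-412 + (-3/2 + 53/6)) = 1/(-412 + 22/3) = 1/(-1214/3) = -3/1214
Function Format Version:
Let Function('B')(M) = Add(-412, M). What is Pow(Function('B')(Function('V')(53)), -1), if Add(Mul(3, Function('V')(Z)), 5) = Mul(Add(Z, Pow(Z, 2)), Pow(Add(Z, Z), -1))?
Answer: Rational(-3, 1214) ≈ -0.0024712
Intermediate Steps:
Function('V')(Z) = Add(Rational(-5, 3), Mul(Rational(1, 6), Pow(Z, -1), Add(Z, Pow(Z, 2)))) (Function('V')(Z) = Add(Rational(-5, 3), Mul(Rational(1, 3), Mul(Add(Z, Pow(Z, 2)), Pow(Add(Z, Z), -1)))) = Add(Rational(-5, 3), Mul(Rational(1, 3), Mul(Add(Z, Pow(Z, 2)), Pow(Mul(2, Z), -1)))) = Add(Rational(-5, 3), Mul(Rational(1, 3), Mul(Add(Z, Pow(Z, 2)), Mul(Rational(1, 2), Pow(Z, -1))))) = Add(Rational(-5, 3), Mul(Rational(1, 3), Mul(Rational(1, 2), Pow(Z, -1), Add(Z, Pow(Z, 2))))) = Add(Rational(-5, 3), Mul(Rational(1, 6), Pow(Z, -1), Add(Z, Pow(Z, 2)))))
Pow(Function('B')(Function('V')(53)), -1) = Pow(Add(-412, Add(Rational(-3, 2), Mul(Rational(1, 6), 53))), -1) = Pow(Add(-412, Add(Rational(-3, 2), Rational(53, 6))), -1) = Pow(Add(-412, Rational(22, 3)), -1) = Pow(Rational(-1214, 3), -1) = Rational(-3, 1214)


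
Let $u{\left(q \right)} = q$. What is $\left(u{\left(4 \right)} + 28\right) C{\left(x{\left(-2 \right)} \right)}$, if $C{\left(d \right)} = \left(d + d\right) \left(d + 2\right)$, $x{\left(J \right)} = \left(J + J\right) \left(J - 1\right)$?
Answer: $10752$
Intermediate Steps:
$x{\left(J \right)} = 2 J \left(-1 + J\right)$
$C{\left(d \right)} = 2 d \left(2 + d\right)$
$\left(u{\left(4 \right)} + 28\right) C{\left(x{\left(-2 \right)} \right)} = \left(4 + 28\right) 2 \cdot 2 \left(-2\right) \left(-1 - 2\right) \left(2 + 2 \left(-2\right) \left(-1 - 2\right)\right) = 32 \cdot 2 \cdot 2 \left(-2\right) \left(-3\right) \left(2 + 2 \left(-2\right) \left(-3\right)\right) = 32 \cdot 2 \cdot 12 \left(2 + 12\right) = 32 \cdot 2 \cdot 12 \cdot 14 = 32 \cdot 336 = 10752$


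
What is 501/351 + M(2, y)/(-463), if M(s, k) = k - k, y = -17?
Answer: 167/117 ≈ 1.4274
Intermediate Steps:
M(s, k) = 0
501/351 + M(2, y)/(-463) = 501/351 + 0/(-463) = 501*(1/351) + 0*(-1/463) = 167/117 + 0 = 167/117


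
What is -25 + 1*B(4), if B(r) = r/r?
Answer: -24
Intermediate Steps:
B(r) = 1
-25 + 1*B(4) = -25 + 1*1 = -25 + 1 = -24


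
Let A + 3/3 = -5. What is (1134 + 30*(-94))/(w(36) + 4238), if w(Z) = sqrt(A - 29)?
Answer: -2381756/5986893 + 562*I*sqrt(35)/5986893 ≈ -0.39783 + 0.00055535*I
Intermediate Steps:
A = -6 (A = -1 - 5 = -6)
w(Z) = I*sqrt(35) (w(Z) = sqrt(-6 - 29) = sqrt(-35) = I*sqrt(35))
(1134 + 30*(-94))/(w(36) + 4238) = (1134 + 30*(-94))/(I*sqrt(35) + 4238) = (1134 - 2820)/(4238 + I*sqrt(35)) = -1686/(4238 + I*sqrt(35))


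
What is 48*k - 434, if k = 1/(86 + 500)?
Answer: -127138/293 ≈ -433.92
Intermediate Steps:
k = 1/586 ≈ 0.0017065
48*k - 434 = 48*(1/586) - 434 = 24/293 - 434 = -127138/293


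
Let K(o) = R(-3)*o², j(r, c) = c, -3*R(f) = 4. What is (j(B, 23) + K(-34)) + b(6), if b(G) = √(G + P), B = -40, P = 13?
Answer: -4555/3 + √19 ≈ -1514.0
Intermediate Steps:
R(f) = -4/3 (R(f) = -⅓*4 = -4/3)
b(G) = √(13 + G) (b(G) = √(G + 13) = √(13 + G))
K(o) = -4*o²/3
(j(B, 23) + K(-34)) + b(6) = (23 - 4/3*(-34)²) + √(13 + 6) = (23 - 4/3*1156) + √19 = (23 - 4624/3) + √19 = -4555/3 + √19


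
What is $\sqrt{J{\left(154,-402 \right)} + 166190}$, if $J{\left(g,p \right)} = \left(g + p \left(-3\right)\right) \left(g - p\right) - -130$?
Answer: $4 \sqrt{57655} \approx 960.46$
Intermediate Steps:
$J{\left(g,p \right)} = 130 + \left(g - p\right) \left(g - 3 p\right)$ ($J{\left(g,p \right)} = \left(g - 3 p\right) \left(g - p\right) + 130 = \left(g - p\right) \left(g - 3 p\right) + 130 = 130 + \left(g - p\right) \left(g - 3 p\right)$)
$\sqrt{J{\left(154,-402 \right)} + 166190} = \sqrt{\left(130 + 154^{2} + 3 \left(-402\right)^{2} - 616 \left(-402\right)\right) + 166190} = \sqrt{\left(130 + 23716 + 3 \cdot 161604 + 247632\right) + 166190} = \sqrt{\left(130 + 23716 + 484812 + 247632\right) + 166190} = \sqrt{756290 + 166190} = \sqrt{922480} = 4 \sqrt{57655}$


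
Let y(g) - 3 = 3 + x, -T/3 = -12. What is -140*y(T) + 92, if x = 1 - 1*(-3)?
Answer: -1308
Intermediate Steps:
x = 4 (x = 1 + 3 = 4)
T = 36 (T = -3*(-12) = 36)
y(g) = 10 (y(g) = 3 + (3 + 4) = 3 + 7 = 10)
-140*y(T) + 92 = -140*10 + 92 = -1400 + 92 = -1308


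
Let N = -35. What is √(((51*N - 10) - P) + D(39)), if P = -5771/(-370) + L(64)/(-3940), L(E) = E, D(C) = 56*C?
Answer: √1983956975230/72890 ≈ 19.324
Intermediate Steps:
P = 1135703/72890 (P = -5771/(-370) + 64/(-3940) = -5771*(-1/370) + 64*(-1/3940) = 5771/370 - 16/985 = 1135703/72890 ≈ 15.581)
√(((51*N - 10) - P) + D(39)) = √(((51*(-35) - 10) - 1*1135703/72890) + 56*39) = √(((-1785 - 10) - 1135703/72890) + 2184) = √((-1795 - 1135703/72890) + 2184) = √(-131973253/72890 + 2184) = √(27218507/72890) = √1983956975230/72890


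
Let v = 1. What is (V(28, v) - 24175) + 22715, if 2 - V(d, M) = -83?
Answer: -1375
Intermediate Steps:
V(d, M) = 85 (V(d, M) = 2 - 1*(-83) = 2 + 83 = 85)
(V(28, v) - 24175) + 22715 = (85 - 24175) + 22715 = -24090 + 22715 = -1375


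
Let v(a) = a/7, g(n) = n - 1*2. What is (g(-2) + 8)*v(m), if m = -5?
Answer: -20/7 ≈ -2.8571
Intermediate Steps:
g(n) = -2 + n (g(n) = n - 2 = -2 + n)
v(a) = a/7 (v(a) = a*(1/7) = a/7)
(g(-2) + 8)*v(m) = ((-2 - 2) + 8)*((1/7)*(-5)) = (-4 + 8)*(-5/7) = 4*(-5/7) = -20/7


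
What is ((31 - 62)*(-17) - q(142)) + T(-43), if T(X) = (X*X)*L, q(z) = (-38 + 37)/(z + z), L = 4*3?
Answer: 6451061/284 ≈ 22715.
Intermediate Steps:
L = 12
q(z) = -1/(2*z)
T(X) = 12*X² (T(X) = (X*X)*12 = X²*12 = 12*X²)
((31 - 62)*(-17) - q(142)) + T(-43) = ((31 - 62)*(-17) - (-1)/(2*142)) + 12*(-43)² = (-31*(-17) - (-1)/(2*142)) + 12*1849 = (527 - 1*(-1/284)) + 22188 = (527 + 1/284) + 22188 = 149669/284 + 22188 = 6451061/284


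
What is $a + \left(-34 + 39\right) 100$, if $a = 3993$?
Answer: $4493$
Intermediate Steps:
$a + \left(-34 + 39\right) 100 = 3993 + \left(-34 + 39\right) 100 = 3993 + 5 \cdot 100 = 3993 + 500 = 4493$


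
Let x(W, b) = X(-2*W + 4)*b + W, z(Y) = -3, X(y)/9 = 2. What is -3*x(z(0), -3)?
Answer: 171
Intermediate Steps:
X(y) = 18 (X(y) = 9*2 = 18)
x(W, b) = W + 18*b (x(W, b) = 18*b + W = W + 18*b)
-3*x(z(0), -3) = -3*(-3 + 18*(-3)) = -3*(-3 - 54) = -3*(-57) = 171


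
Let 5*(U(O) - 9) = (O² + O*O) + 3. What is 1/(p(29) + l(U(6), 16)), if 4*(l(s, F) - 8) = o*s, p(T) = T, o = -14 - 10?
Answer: -1/107 ≈ -0.0093458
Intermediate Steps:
o = -24
U(O) = 48/5 + 2*O²/5 (U(O) = 9 + ((O² + O*O) + 3)/5 = 9 + ((O² + O²) + 3)/5 = 9 + (2*O² + 3)/5 = 9 + (3 + 2*O²)/5 = 9 + (⅗ + 2*O²/5) = 48/5 + 2*O²/5)
l(s, F) = 8 - 6*s (l(s, F) = 8 + (-24*s)/4 = 8 - 6*s)
1/(p(29) + l(U(6), 16)) = 1/(29 + (8 - 6*(48/5 + (⅖)*6²))) = 1/(29 + (8 - 6*(48/5 + (⅖)*36))) = 1/(29 + (8 - 6*(48/5 + 72/5))) = 1/(29 + (8 - 6*24)) = 1/(29 + (8 - 144)) = 1/(29 - 136) = 1/(-107) = -1/107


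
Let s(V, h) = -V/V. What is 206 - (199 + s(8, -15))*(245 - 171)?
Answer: -14446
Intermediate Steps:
s(V, h) = -1 (s(V, h) = -1*1 = -1)
206 - (199 + s(8, -15))*(245 - 171) = 206 - (199 - 1)*(245 - 171) = 206 - 198*74 = 206 - 1*14652 = 206 - 14652 = -14446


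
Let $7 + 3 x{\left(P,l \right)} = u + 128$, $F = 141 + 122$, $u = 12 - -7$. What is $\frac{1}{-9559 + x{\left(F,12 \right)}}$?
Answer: $- \frac{3}{28537} \approx -0.00010513$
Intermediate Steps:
$u = 19$ ($u = 12 + 7 = 19$)
$F = 263$
$x{\left(P,l \right)} = \frac{140}{3}$ ($x{\left(P,l \right)} = - \frac{7}{3} + \frac{19 + 128}{3} = - \frac{7}{3} + \frac{1}{3} \cdot 147 = - \frac{7}{3} + 49 = \frac{140}{3}$)
$\frac{1}{-9559 + x{\left(F,12 \right)}} = \frac{1}{-9559 + \frac{140}{3}} = \frac{1}{- \frac{28537}{3}} = - \frac{3}{28537}$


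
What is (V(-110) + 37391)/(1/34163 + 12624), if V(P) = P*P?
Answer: 130058541/33174901 ≈ 3.9204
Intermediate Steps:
V(P) = P²
(V(-110) + 37391)/(1/34163 + 12624) = ((-110)² + 37391)/(1/34163 + 12624) = (12100 + 37391)/(1/34163 + 12624) = 49491/(431273713/34163) = 49491*(34163/431273713) = 130058541/33174901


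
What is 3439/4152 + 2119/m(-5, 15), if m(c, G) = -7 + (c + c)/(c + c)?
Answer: -1462909/4152 ≈ -352.34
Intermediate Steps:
m(c, G) = -6 (m(c, G) = -7 + (2*c)/((2*c)) = -7 + (2*c)*(1/(2*c)) = -7 + 1 = -6)
3439/4152 + 2119/m(-5, 15) = 3439/4152 + 2119/(-6) = 3439*(1/4152) + 2119*(-⅙) = 3439/4152 - 2119/6 = -1462909/4152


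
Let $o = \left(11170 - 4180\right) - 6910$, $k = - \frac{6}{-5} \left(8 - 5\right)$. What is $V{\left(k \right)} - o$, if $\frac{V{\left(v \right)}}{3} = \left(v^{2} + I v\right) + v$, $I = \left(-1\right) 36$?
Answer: $- \frac{10478}{25} \approx -419.12$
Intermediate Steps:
$I = -36$
$k = \frac{18}{5}$ ($k = \left(-6\right) \left(- \frac{1}{5}\right) 3 = \frac{6}{5} \cdot 3 = \frac{18}{5} \approx 3.6$)
$o = 80$ ($o = 6990 - 6910 = 80$)
$V{\left(v \right)} = - 105 v + 3 v^{2}$ ($V{\left(v \right)} = 3 \left(\left(v^{2} - 36 v\right) + v\right) = 3 \left(v^{2} - 35 v\right) = - 105 v + 3 v^{2}$)
$V{\left(k \right)} - o = 3 \cdot \frac{18}{5} \left(-35 + \frac{18}{5}\right) - 80 = 3 \cdot \frac{18}{5} \left(- \frac{157}{5}\right) - 80 = - \frac{8478}{25} - 80 = - \frac{10478}{25}$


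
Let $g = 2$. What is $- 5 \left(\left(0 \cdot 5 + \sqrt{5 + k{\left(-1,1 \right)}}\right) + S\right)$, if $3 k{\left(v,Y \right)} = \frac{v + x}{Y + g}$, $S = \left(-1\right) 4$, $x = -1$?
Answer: $20 - \frac{5 \sqrt{43}}{3} \approx 9.0709$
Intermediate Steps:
$S = -4$
$k{\left(v,Y \right)} = \frac{-1 + v}{3 \left(2 + Y\right)}$ ($k{\left(v,Y \right)} = \frac{\left(v - 1\right) \frac{1}{Y + 2}}{3} = \frac{\left(-1 + v\right) \frac{1}{2 + Y}}{3} = \frac{\frac{1}{2 + Y} \left(-1 + v\right)}{3} = \frac{-1 + v}{3 \left(2 + Y\right)}$)
$- 5 \left(\left(0 \cdot 5 + \sqrt{5 + k{\left(-1,1 \right)}}\right) + S\right) = - 5 \left(\left(0 \cdot 5 + \sqrt{5 + \frac{-1 - 1}{3 \left(2 + 1\right)}}\right) - 4\right) = - 5 \left(\left(0 + \sqrt{5 + \frac{1}{3} \cdot \frac{1}{3} \left(-2\right)}\right) - 4\right) = - 5 \left(\left(0 + \sqrt{5 - \frac{2}{9}}\right) - 4\right) = - 5 \left(\left(0 + \sqrt{\frac{43}{9}}\right) - 4\right) = - 5 \left(\left(0 + \frac{\sqrt{43}}{3}\right) - 4\right) = - 5 \left(\frac{\sqrt{43}}{3} - 4\right) = - 5 \left(-4 + \frac{\sqrt{43}}{3}\right) = 20 - \frac{5 \sqrt{43}}{3}$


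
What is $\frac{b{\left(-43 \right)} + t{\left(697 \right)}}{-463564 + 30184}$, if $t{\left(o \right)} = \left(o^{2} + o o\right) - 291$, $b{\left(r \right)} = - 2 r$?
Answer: $- \frac{971413}{433380} \approx -2.2415$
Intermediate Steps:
$t{\left(o \right)} = -291 + 2 o^{2}$ ($t{\left(o \right)} = \left(o^{2} + o^{2}\right) - 291 = 2 o^{2} - 291 = -291 + 2 o^{2}$)
$\frac{b{\left(-43 \right)} + t{\left(697 \right)}}{-463564 + 30184} = \frac{\left(-2\right) \left(-43\right) - \left(291 - 2 \cdot 697^{2}\right)}{-463564 + 30184} = \frac{86 + \left(-291 + 2 \cdot 485809\right)}{-433380} = \left(86 + \left(-291 + 971618\right)\right) \left(- \frac{1}{433380}\right) = \left(86 + 971327\right) \left(- \frac{1}{433380}\right) = 971413 \left(- \frac{1}{433380}\right) = - \frac{971413}{433380}$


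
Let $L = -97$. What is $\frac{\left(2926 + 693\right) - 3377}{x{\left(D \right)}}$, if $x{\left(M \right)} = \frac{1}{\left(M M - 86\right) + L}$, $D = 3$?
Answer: $-42108$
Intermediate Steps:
$x{\left(M \right)} = \frac{1}{-183 + M^{2}}$ ($x{\left(M \right)} = \frac{1}{\left(M M - 86\right) - 97} = \frac{1}{\left(M^{2} - 86\right) - 97} = \frac{1}{\left(-86 + M^{2}\right) - 97} = \frac{1}{-183 + M^{2}}$)
$\frac{\left(2926 + 693\right) - 3377}{x{\left(D \right)}} = \frac{\left(2926 + 693\right) - 3377}{\frac{1}{-183 + 3^{2}}} = \frac{3619 - 3377}{\frac{1}{-183 + 9}} = \frac{242}{\frac{1}{-174}} = \frac{242}{- \frac{1}{174}} = 242 \left(-174\right) = -42108$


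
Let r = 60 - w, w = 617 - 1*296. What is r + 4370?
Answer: 4109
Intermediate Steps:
w = 321 (w = 617 - 296 = 321)
r = -261 (r = 60 - 1*321 = 60 - 321 = -261)
r + 4370 = -261 + 4370 = 4109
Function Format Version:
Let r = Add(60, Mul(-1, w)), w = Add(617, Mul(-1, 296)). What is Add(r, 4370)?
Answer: 4109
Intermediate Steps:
w = 321 (w = Add(617, -296) = 321)
r = -261 (r = Add(60, Mul(-1, 321)) = Add(60, -321) = -261)
Add(r, 4370) = Add(-261, 4370) = 4109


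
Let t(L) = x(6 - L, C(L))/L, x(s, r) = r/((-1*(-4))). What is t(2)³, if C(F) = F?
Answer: 1/64 ≈ 0.015625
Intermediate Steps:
x(s, r) = r/4
t(L) = ¼ (t(L) = (L/4)/L = ¼)
t(2)³ = (¼)³ = 1/64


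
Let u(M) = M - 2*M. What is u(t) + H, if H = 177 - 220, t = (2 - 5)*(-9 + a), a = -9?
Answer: -97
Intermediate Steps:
t = 54 (t = (2 - 5)*(-9 - 9) = -3*(-18) = 54)
u(M) = -M
H = -43
u(t) + H = -1*54 - 43 = -54 - 43 = -97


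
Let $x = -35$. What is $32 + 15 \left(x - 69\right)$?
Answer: $-1528$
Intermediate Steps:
$32 + 15 \left(x - 69\right) = 32 + 15 \left(-35 - 69\right) = 32 + 15 \left(-104\right) = 32 - 1560 = -1528$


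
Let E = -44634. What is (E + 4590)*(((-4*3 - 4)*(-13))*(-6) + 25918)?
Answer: -987885480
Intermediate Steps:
(E + 4590)*(((-4*3 - 4)*(-13))*(-6) + 25918) = (-44634 + 4590)*(((-4*3 - 4)*(-13))*(-6) + 25918) = -40044*(((-12 - 4)*(-13))*(-6) + 25918) = -40044*(-16*(-13)*(-6) + 25918) = -40044*(208*(-6) + 25918) = -40044*(-1248 + 25918) = -40044*24670 = -987885480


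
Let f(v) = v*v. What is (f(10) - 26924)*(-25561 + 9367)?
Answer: 434387856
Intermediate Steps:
f(v) = v²
(f(10) - 26924)*(-25561 + 9367) = (10² - 26924)*(-25561 + 9367) = (100 - 26924)*(-16194) = -26824*(-16194) = 434387856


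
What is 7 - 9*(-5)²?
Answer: -218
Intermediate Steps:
7 - 9*(-5)² = 7 - 9*25 = 7 - 225 = -218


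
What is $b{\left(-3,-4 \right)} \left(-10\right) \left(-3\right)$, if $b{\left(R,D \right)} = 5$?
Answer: $150$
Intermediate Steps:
$b{\left(-3,-4 \right)} \left(-10\right) \left(-3\right) = 5 \left(-10\right) \left(-3\right) = \left(-50\right) \left(-3\right) = 150$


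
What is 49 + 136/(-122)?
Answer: 2921/61 ≈ 47.885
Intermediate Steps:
49 + 136/(-122) = 49 - 1/122*136 = 49 - 68/61 = 2921/61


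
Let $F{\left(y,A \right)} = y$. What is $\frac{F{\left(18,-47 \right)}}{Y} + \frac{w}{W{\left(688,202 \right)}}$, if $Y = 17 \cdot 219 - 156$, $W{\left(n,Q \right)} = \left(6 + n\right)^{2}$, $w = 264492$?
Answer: $\frac{79342701}{143166301} \approx 0.5542$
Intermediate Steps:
$Y = 3567$ ($Y = 3723 - 156 = 3567$)
$\frac{F{\left(18,-47 \right)}}{Y} + \frac{w}{W{\left(688,202 \right)}} = \frac{18}{3567} + \frac{264492}{\left(6 + 688\right)^{2}} = 18 \cdot \frac{1}{3567} + \frac{264492}{694^{2}} = \frac{6}{1189} + \frac{264492}{481636} = \frac{6}{1189} + 264492 \cdot \frac{1}{481636} = \frac{6}{1189} + \frac{66123}{120409} = \frac{79342701}{143166301}$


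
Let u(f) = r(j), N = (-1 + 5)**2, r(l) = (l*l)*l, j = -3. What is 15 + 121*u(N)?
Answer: -3252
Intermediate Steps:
r(l) = l**3 (r(l) = l**2*l = l**3)
N = 16 (N = 4**2 = 16)
u(f) = -27 (u(f) = (-3)**3 = -27)
15 + 121*u(N) = 15 + 121*(-27) = 15 - 3267 = -3252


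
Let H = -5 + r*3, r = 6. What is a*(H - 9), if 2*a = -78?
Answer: -156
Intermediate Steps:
a = -39 (a = (½)*(-78) = -39)
H = 13 (H = -5 + 6*3 = -5 + 18 = 13)
a*(H - 9) = -39*(13 - 9) = -39*4 = -156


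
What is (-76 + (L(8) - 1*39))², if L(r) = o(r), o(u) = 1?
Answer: 12996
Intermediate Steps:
L(r) = 1
(-76 + (L(8) - 1*39))² = (-76 + (1 - 1*39))² = (-76 + (1 - 39))² = (-76 - 38)² = (-114)² = 12996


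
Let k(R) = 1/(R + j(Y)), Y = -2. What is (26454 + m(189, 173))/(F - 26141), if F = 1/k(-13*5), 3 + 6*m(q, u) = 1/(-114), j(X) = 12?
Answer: -18094193/17916696 ≈ -1.0099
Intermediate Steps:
k(R) = 1/(12 + R) (k(R) = 1/(R + 12) = 1/(12 + R))
m(q, u) = -343/684 (m(q, u) = -½ + (⅙)/(-114) = -½ + (⅙)*(-1/114) = -½ - 1/684 = -343/684)
F = -53 (F = 1/(1/(12 - 13*5)) = 1/(1/(12 - 65)) = 1/(1/(-53)) = 1/(-1/53) = -53)
(26454 + m(189, 173))/(F - 26141) = (26454 - 343/684)/(-53 - 26141) = (18094193/684)/(-26194) = (18094193/684)*(-1/26194) = -18094193/17916696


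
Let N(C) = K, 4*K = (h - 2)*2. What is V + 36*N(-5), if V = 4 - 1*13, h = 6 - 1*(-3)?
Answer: 117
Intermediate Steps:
h = 9 (h = 6 + 3 = 9)
K = 7/2 (K = ((9 - 2)*2)/4 = (7*2)/4 = (¼)*14 = 7/2 ≈ 3.5000)
N(C) = 7/2
V = -9 (V = 4 - 13 = -9)
V + 36*N(-5) = -9 + 36*(7/2) = -9 + 126 = 117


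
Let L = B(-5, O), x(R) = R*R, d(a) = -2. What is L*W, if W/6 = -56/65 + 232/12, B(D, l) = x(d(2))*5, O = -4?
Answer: 28816/13 ≈ 2216.6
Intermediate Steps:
x(R) = R²
B(D, l) = 20 (B(D, l) = (-2)²*5 = 4*5 = 20)
L = 20
W = 7204/65 (W = 6*(-56/65 + 232/12) = 6*(-56*1/65 + 232*(1/12)) = 6*(-56/65 + 58/3) = 6*(3602/195) = 7204/65 ≈ 110.83)
L*W = 20*(7204/65) = 28816/13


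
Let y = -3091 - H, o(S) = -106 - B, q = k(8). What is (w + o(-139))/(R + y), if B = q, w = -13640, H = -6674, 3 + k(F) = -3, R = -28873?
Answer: 458/843 ≈ 0.54330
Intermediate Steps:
k(F) = -6 (k(F) = -3 - 3 = -6)
q = -6
B = -6
o(S) = -100 (o(S) = -106 - 1*(-6) = -106 + 6 = -100)
y = 3583 (y = -3091 - 1*(-6674) = -3091 + 6674 = 3583)
(w + o(-139))/(R + y) = (-13640 - 100)/(-28873 + 3583) = -13740/(-25290) = -13740*(-1/25290) = 458/843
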